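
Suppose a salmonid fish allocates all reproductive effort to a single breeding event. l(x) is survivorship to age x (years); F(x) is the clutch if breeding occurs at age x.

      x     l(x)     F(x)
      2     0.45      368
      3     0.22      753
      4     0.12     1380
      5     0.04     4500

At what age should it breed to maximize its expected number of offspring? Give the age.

5

Expected offspring if breeding at age x = l(x) × F(x):
  age 2: 0.45 × 368 = 165.600
  age 3: 0.22 × 753 = 165.660
  age 4: 0.12 × 1380 = 165.600
  age 5: 0.04 × 4500 = 180.000
Maximum at age 5 (180.000).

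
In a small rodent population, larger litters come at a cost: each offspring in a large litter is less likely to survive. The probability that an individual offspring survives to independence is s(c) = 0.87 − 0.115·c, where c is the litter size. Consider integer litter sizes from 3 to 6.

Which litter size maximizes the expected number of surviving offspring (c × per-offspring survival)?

Expected surviving offspring = c × s(c):
  c=3: 3 × 0.525 = 1.575
  c=4: 4 × 0.410 = 1.640
  c=5: 5 × 0.295 = 1.475
  c=6: 6 × 0.180 = 1.080
Maximum at c = 4 (1.640 surviving offspring).

4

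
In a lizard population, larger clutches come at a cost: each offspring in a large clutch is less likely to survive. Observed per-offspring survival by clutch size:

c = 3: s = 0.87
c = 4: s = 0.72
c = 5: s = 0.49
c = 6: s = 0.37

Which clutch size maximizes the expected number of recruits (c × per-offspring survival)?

Expected recruits = c × s(c):
  c=3: 3 × 0.87 = 2.610
  c=4: 4 × 0.72 = 2.880
  c=5: 5 × 0.49 = 2.450
  c=6: 6 × 0.37 = 2.220
Maximum at c = 4 (2.880 recruits).

4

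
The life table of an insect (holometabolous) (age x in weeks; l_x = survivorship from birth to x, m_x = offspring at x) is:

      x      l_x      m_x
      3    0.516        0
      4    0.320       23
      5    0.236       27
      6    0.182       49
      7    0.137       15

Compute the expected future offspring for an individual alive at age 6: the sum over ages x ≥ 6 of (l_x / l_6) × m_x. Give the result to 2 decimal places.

l_6 = 0.182. Conditional survival from age 6 to x is l_x / l_6.
  x=6: (0.182/0.182) × 49 = 49.0000
  x=7: (0.137/0.182) × 15 = 11.2912
Sum = 49.0000 + 11.2912 = 60.2912

60.29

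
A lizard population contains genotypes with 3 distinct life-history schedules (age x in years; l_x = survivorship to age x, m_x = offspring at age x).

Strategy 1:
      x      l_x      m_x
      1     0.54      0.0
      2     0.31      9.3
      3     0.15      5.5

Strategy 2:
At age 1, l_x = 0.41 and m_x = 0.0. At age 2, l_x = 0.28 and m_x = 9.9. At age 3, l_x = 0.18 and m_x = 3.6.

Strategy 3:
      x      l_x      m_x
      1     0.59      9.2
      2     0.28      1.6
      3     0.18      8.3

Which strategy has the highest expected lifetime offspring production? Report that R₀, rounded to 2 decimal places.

Strategy 1: R₀ = 0.54×0.0 + 0.31×9.3 + 0.15×5.5 = 3.7080
Strategy 2: R₀ = 0.41×0.0 + 0.28×9.9 + 0.18×3.6 = 3.4200
Strategy 3: R₀ = 0.59×9.2 + 0.28×1.6 + 0.18×8.3 = 7.3700
Highest R₀: strategy 3 with 7.3700.

7.37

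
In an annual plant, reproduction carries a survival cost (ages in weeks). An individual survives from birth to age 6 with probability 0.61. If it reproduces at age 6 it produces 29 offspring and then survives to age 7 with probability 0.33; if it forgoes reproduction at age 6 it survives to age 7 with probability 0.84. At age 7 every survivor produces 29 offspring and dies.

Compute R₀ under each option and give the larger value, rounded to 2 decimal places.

23.53

breed at age 6: R₀ = 0.61 × (29 + 0.33 × 29) = 0.61 × 38.5700 = 23.5277
delay to age 7: R₀ = 0.61 × (0.84 × 29) = 0.61 × 24.3600 = 14.8596
Higher: breed at age 6 (23.5277).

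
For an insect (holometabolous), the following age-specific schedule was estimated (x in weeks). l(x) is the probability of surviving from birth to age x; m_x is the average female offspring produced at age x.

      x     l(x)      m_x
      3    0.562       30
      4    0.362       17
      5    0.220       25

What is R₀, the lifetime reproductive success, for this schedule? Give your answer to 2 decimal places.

R₀ = Σ l(x) m_x:
  age 3: 0.562 × 30 = 16.8600
  age 4: 0.362 × 17 = 6.1540
  age 5: 0.220 × 25 = 5.5000
R₀ = 16.8600 + 6.1540 + 5.5000 = 28.5140

28.51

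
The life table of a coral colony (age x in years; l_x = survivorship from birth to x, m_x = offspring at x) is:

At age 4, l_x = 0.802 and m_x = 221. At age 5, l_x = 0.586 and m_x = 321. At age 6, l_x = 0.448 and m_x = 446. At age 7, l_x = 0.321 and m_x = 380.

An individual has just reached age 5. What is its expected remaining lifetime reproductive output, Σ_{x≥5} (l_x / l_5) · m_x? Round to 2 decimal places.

l_5 = 0.586. Conditional survival from age 5 to x is l_x / l_5.
  x=5: (0.586/0.586) × 321 = 321.0000
  x=6: (0.448/0.586) × 446 = 340.9693
  x=7: (0.321/0.586) × 380 = 208.1570
Sum = 321.0000 + 340.9693 + 208.1570 = 870.1263

870.13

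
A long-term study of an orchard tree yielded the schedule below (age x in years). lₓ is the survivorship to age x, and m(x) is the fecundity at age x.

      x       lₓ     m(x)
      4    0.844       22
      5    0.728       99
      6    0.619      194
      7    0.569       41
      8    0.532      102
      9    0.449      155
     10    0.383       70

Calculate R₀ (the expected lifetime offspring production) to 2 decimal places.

384.72

R₀ = Σ lₓ m(x):
  age 4: 0.844 × 22 = 18.5680
  age 5: 0.728 × 99 = 72.0720
  age 6: 0.619 × 194 = 120.0860
  age 7: 0.569 × 41 = 23.3290
  age 8: 0.532 × 102 = 54.2640
  age 9: 0.449 × 155 = 69.5950
  age 10: 0.383 × 70 = 26.8100
R₀ = 18.5680 + 72.0720 + 120.0860 + 23.3290 + 54.2640 + 69.5950 + 26.8100 = 384.7240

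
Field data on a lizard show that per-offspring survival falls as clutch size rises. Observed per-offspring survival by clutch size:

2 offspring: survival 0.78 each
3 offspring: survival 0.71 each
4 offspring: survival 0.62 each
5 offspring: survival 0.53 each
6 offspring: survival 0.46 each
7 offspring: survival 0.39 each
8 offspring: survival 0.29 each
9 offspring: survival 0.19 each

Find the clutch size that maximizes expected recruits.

6

Expected recruits = c × s(c):
  c=2: 2 × 0.78 = 1.560
  c=3: 3 × 0.71 = 2.130
  c=4: 4 × 0.62 = 2.480
  c=5: 5 × 0.53 = 2.650
  c=6: 6 × 0.46 = 2.760
  c=7: 7 × 0.39 = 2.730
  c=8: 8 × 0.29 = 2.320
  c=9: 9 × 0.19 = 1.710
Maximum at c = 6 (2.760 recruits).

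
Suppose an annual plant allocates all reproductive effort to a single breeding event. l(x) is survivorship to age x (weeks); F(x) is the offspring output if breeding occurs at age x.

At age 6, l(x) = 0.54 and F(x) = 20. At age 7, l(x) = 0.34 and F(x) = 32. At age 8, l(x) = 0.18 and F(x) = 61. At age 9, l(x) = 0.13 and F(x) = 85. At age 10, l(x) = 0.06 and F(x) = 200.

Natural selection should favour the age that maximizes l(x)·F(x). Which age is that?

10

Expected offspring if breeding at age x = l(x) × F(x):
  age 6: 0.54 × 20 = 10.800
  age 7: 0.34 × 32 = 10.880
  age 8: 0.18 × 61 = 10.980
  age 9: 0.13 × 85 = 11.050
  age 10: 0.06 × 200 = 12.000
Maximum at age 10 (12.000).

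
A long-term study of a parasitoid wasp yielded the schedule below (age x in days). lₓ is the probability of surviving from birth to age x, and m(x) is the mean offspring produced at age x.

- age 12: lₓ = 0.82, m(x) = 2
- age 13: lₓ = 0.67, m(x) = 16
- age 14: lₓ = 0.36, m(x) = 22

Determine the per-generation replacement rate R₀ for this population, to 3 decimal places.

20.280

R₀ = Σ lₓ m(x):
  age 12: 0.82 × 2 = 1.6400
  age 13: 0.67 × 16 = 10.7200
  age 14: 0.36 × 22 = 7.9200
R₀ = 1.6400 + 10.7200 + 7.9200 = 20.2800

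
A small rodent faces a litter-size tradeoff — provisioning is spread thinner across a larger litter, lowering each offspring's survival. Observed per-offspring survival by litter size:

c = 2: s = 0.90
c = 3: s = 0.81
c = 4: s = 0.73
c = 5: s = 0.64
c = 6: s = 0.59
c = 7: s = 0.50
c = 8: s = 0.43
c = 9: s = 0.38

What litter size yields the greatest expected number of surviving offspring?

6

Expected surviving offspring = c × s(c):
  c=2: 2 × 0.90 = 1.800
  c=3: 3 × 0.81 = 2.430
  c=4: 4 × 0.73 = 2.920
  c=5: 5 × 0.64 = 3.200
  c=6: 6 × 0.59 = 3.540
  c=7: 7 × 0.50 = 3.500
  c=8: 8 × 0.43 = 3.440
  c=9: 9 × 0.38 = 3.420
Maximum at c = 6 (3.540 surviving offspring).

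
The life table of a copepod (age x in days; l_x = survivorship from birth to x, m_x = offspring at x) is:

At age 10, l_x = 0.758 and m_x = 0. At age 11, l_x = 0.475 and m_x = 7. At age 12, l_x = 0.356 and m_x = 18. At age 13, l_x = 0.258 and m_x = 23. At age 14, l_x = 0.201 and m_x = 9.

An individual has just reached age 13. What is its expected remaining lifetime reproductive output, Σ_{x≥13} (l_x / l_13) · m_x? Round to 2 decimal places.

l_13 = 0.258. Conditional survival from age 13 to x is l_x / l_13.
  x=13: (0.258/0.258) × 23 = 23.0000
  x=14: (0.201/0.258) × 9 = 7.0116
Sum = 23.0000 + 7.0116 = 30.0116

30.01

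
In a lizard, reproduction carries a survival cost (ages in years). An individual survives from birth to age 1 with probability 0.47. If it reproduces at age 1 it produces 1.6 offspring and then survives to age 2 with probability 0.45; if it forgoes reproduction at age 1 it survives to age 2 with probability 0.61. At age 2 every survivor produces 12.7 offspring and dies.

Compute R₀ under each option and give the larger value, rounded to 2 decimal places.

breed at age 1: R₀ = 0.47 × (1.6 + 0.45 × 12.7) = 0.47 × 7.3150 = 3.4380
delay to age 2: R₀ = 0.47 × (0.61 × 12.7) = 0.47 × 7.7470 = 3.6411
Higher: delay to age 2 (3.6411).

3.64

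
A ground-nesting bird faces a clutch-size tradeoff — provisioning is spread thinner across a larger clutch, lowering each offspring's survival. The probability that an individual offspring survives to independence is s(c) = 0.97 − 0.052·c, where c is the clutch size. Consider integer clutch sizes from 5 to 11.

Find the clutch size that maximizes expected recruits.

Expected recruits = c × s(c):
  c=5: 5 × 0.710 = 3.550
  c=6: 6 × 0.658 = 3.948
  c=7: 7 × 0.606 = 4.242
  c=8: 8 × 0.554 = 4.432
  c=9: 9 × 0.502 = 4.518
  c=10: 10 × 0.450 = 4.500
  c=11: 11 × 0.398 = 4.378
Maximum at c = 9 (4.518 recruits).

9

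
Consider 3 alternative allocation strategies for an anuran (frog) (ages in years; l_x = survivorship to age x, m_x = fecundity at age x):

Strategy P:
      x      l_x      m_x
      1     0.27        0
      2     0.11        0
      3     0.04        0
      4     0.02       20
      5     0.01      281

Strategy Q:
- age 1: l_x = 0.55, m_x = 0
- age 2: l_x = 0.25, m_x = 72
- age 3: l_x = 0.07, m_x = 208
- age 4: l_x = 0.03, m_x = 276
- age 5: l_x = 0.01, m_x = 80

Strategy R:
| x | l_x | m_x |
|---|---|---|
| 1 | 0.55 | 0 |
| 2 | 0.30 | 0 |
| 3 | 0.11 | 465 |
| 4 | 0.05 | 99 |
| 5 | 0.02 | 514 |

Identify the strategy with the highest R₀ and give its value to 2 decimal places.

Strategy P: R₀ = 0.27×0 + 0.11×0 + 0.04×0 + 0.02×20 + 0.01×281 = 3.2100
Strategy Q: R₀ = 0.55×0 + 0.25×72 + 0.07×208 + 0.03×276 + 0.01×80 = 41.6400
Strategy R: R₀ = 0.55×0 + 0.30×0 + 0.11×465 + 0.05×99 + 0.02×514 = 66.3800
Highest R₀: strategy R with 66.3800.

66.38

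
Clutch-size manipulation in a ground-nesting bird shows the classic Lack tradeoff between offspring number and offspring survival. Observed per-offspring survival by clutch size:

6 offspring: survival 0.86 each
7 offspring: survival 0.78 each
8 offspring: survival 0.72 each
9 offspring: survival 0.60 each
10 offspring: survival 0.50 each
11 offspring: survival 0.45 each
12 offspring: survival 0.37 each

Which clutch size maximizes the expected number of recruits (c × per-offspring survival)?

8

Expected recruits = c × s(c):
  c=6: 6 × 0.86 = 5.160
  c=7: 7 × 0.78 = 5.460
  c=8: 8 × 0.72 = 5.760
  c=9: 9 × 0.60 = 5.400
  c=10: 10 × 0.50 = 5.000
  c=11: 11 × 0.45 = 4.950
  c=12: 12 × 0.37 = 4.440
Maximum at c = 8 (5.760 recruits).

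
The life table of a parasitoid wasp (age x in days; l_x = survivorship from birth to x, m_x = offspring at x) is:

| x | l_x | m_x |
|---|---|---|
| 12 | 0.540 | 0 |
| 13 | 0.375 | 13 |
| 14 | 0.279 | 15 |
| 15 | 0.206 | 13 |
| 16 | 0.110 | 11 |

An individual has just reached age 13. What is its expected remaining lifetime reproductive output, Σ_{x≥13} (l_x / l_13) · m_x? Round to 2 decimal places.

34.53

l_13 = 0.375. Conditional survival from age 13 to x is l_x / l_13.
  x=13: (0.375/0.375) × 13 = 13.0000
  x=14: (0.279/0.375) × 15 = 11.1600
  x=15: (0.206/0.375) × 13 = 7.1413
  x=16: (0.110/0.375) × 11 = 3.2267
Sum = 13.0000 + 11.1600 + 7.1413 + 3.2267 = 34.5280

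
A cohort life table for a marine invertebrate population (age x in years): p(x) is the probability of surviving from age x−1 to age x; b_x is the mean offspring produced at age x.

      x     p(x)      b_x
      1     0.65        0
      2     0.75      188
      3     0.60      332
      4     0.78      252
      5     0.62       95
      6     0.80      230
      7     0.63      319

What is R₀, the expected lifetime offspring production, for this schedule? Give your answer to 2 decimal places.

308.46

Survivorship from birth: l_x = p_1·p_2·…·p_x.
  l_1 = 0.65000
  l_2 = 0.48750
  l_3 = 0.29250
  l_4 = 0.22815
  l_5 = 0.14145
  l_6 = 0.11316
  l_7 = 0.07129
R₀ = Σ l_x b_x:
  age 1: 0.65000 × 0 = 0.0000
  age 2: 0.48750 × 188 = 91.6500
  age 3: 0.29250 × 332 = 97.1100
  age 4: 0.22815 × 252 = 57.4938
  age 5: 0.14145 × 95 = 13.4377
  age 6: 0.11316 × 230 = 26.0268
  age 7: 0.07129 × 319 = 22.7415
R₀ = 0.0000 + 91.6500 + 97.1100 + 57.4938 + 13.4377 + 26.0268 + 22.7415 = 308.4599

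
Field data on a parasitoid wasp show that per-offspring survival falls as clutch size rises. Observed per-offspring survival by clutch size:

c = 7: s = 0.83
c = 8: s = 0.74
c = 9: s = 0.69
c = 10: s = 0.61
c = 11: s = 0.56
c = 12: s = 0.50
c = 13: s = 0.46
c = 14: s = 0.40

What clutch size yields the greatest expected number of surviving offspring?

Expected surviving offspring = c × s(c):
  c=7: 7 × 0.83 = 5.810
  c=8: 8 × 0.74 = 5.920
  c=9: 9 × 0.69 = 6.210
  c=10: 10 × 0.61 = 6.100
  c=11: 11 × 0.56 = 6.160
  c=12: 12 × 0.50 = 6.000
  c=13: 13 × 0.46 = 5.980
  c=14: 14 × 0.40 = 5.600
Maximum at c = 9 (6.210 surviving offspring).

9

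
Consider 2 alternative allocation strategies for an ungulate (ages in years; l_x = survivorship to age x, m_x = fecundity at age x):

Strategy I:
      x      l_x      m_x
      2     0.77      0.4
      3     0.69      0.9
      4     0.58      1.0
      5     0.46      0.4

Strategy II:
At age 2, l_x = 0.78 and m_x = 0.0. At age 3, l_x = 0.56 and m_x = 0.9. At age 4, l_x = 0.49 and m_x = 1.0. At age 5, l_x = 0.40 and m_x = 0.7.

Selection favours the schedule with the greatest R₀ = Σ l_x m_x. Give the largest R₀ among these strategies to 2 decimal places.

Strategy I: R₀ = 0.77×0.4 + 0.69×0.9 + 0.58×1.0 + 0.46×0.4 = 1.6930
Strategy II: R₀ = 0.78×0.0 + 0.56×0.9 + 0.49×1.0 + 0.40×0.7 = 1.2740
Highest R₀: strategy I with 1.6930.

1.69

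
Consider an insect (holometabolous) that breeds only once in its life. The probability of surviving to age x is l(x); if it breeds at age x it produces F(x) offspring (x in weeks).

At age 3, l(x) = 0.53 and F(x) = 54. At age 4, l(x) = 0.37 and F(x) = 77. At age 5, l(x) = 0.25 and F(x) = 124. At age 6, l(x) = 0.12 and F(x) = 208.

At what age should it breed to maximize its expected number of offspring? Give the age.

Expected offspring if breeding at age x = l(x) × F(x):
  age 3: 0.53 × 54 = 28.620
  age 4: 0.37 × 77 = 28.490
  age 5: 0.25 × 124 = 31.000
  age 6: 0.12 × 208 = 24.960
Maximum at age 5 (31.000).

5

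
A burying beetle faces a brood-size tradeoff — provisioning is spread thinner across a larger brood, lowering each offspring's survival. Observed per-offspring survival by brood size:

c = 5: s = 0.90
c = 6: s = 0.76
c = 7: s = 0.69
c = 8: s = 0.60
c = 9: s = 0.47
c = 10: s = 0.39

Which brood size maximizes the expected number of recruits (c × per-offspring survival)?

Expected recruits = c × s(c):
  c=5: 5 × 0.90 = 4.500
  c=6: 6 × 0.76 = 4.560
  c=7: 7 × 0.69 = 4.830
  c=8: 8 × 0.60 = 4.800
  c=9: 9 × 0.47 = 4.230
  c=10: 10 × 0.39 = 3.900
Maximum at c = 7 (4.830 recruits).

7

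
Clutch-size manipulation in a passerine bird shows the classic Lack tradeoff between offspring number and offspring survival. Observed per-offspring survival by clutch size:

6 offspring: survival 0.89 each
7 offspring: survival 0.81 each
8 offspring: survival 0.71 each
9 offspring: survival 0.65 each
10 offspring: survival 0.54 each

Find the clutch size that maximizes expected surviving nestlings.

Expected surviving nestlings = c × s(c):
  c=6: 6 × 0.89 = 5.340
  c=7: 7 × 0.81 = 5.670
  c=8: 8 × 0.71 = 5.680
  c=9: 9 × 0.65 = 5.850
  c=10: 10 × 0.54 = 5.400
Maximum at c = 9 (5.850 surviving nestlings).

9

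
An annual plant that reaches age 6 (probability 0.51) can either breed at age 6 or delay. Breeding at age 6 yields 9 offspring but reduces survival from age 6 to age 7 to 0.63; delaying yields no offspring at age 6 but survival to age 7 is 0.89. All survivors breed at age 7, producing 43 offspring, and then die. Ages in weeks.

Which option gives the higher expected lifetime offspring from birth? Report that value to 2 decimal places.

19.52

breed at age 6: R₀ = 0.51 × (9 + 0.63 × 43) = 0.51 × 36.0900 = 18.4059
delay to age 7: R₀ = 0.51 × (0.89 × 43) = 0.51 × 38.2700 = 19.5177
Higher: delay to age 7 (19.5177).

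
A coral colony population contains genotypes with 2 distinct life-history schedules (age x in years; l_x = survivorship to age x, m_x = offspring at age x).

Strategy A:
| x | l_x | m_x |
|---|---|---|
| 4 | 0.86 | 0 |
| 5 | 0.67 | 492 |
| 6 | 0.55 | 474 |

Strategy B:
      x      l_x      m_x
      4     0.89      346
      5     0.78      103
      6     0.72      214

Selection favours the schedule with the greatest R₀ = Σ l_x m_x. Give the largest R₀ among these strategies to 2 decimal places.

Strategy A: R₀ = 0.86×0 + 0.67×492 + 0.55×474 = 590.3400
Strategy B: R₀ = 0.89×346 + 0.78×103 + 0.72×214 = 542.3600
Highest R₀: strategy A with 590.3400.

590.34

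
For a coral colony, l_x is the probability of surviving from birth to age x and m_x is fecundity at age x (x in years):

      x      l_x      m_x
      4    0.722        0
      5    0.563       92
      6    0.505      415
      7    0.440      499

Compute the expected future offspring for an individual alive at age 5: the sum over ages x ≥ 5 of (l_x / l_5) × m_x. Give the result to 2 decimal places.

854.23

l_5 = 0.563. Conditional survival from age 5 to x is l_x / l_5.
  x=5: (0.563/0.563) × 92 = 92.0000
  x=6: (0.505/0.563) × 415 = 372.2469
  x=7: (0.440/0.563) × 499 = 389.9822
Sum = 92.0000 + 372.2469 + 389.9822 = 854.2291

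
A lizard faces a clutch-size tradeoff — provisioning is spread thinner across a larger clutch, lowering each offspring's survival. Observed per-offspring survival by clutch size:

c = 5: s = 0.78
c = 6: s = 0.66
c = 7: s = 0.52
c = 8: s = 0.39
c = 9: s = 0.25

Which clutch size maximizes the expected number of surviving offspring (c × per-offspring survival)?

6

Expected surviving offspring = c × s(c):
  c=5: 5 × 0.78 = 3.900
  c=6: 6 × 0.66 = 3.960
  c=7: 7 × 0.52 = 3.640
  c=8: 8 × 0.39 = 3.120
  c=9: 9 × 0.25 = 2.250
Maximum at c = 6 (3.960 surviving offspring).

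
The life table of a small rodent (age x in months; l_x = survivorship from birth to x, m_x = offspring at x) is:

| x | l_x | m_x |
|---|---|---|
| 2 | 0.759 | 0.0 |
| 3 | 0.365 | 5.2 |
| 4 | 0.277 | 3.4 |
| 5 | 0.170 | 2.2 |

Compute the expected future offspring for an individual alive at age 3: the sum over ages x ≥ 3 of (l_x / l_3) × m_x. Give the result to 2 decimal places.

8.80

l_3 = 0.365. Conditional survival from age 3 to x is l_x / l_3.
  x=3: (0.365/0.365) × 5.2 = 5.2000
  x=4: (0.277/0.365) × 3.4 = 2.5803
  x=5: (0.170/0.365) × 2.2 = 1.0247
Sum = 5.2000 + 2.5803 + 1.0247 = 8.8049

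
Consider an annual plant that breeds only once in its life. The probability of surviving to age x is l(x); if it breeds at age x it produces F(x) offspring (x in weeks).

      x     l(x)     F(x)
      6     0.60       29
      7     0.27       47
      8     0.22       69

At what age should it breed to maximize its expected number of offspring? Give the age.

Expected offspring if breeding at age x = l(x) × F(x):
  age 6: 0.60 × 29 = 17.400
  age 7: 0.27 × 47 = 12.690
  age 8: 0.22 × 69 = 15.180
Maximum at age 6 (17.400).

6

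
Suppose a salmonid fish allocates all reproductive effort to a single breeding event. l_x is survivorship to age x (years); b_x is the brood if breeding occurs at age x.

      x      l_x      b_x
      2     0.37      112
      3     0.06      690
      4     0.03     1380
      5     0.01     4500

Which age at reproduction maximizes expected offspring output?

Expected offspring if breeding at age x = l_x × b_x:
  age 2: 0.37 × 112 = 41.440
  age 3: 0.06 × 690 = 41.400
  age 4: 0.03 × 1380 = 41.400
  age 5: 0.01 × 4500 = 45.000
Maximum at age 5 (45.000).

5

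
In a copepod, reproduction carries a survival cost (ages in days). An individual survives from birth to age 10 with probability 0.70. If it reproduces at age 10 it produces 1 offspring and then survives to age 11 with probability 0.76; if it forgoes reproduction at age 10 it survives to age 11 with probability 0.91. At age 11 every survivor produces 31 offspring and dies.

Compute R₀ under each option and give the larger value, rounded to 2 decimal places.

19.75

breed at age 10: R₀ = 0.70 × (1 + 0.76 × 31) = 0.70 × 24.5600 = 17.1920
delay to age 11: R₀ = 0.70 × (0.91 × 31) = 0.70 × 28.2100 = 19.7470
Higher: delay to age 11 (19.7470).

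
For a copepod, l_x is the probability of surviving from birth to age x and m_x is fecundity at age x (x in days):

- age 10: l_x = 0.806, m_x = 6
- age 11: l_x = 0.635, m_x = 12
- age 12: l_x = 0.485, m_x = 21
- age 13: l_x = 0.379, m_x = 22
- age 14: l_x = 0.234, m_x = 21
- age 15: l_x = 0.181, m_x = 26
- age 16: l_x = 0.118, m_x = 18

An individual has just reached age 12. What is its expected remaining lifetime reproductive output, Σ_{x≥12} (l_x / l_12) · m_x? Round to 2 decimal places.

l_12 = 0.485. Conditional survival from age 12 to x is l_x / l_12.
  x=12: (0.485/0.485) × 21 = 21.0000
  x=13: (0.379/0.485) × 22 = 17.1918
  x=14: (0.234/0.485) × 21 = 10.1320
  x=15: (0.181/0.485) × 26 = 9.7031
  x=16: (0.118/0.485) × 18 = 4.3794
Sum = 21.0000 + 17.1918 + 10.1320 + 9.7031 + 4.3794 = 62.4062

62.41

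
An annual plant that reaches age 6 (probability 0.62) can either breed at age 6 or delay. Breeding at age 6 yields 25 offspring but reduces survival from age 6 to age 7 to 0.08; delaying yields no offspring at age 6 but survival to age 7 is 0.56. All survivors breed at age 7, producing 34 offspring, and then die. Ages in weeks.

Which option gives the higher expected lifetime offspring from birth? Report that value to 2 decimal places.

breed at age 6: R₀ = 0.62 × (25 + 0.08 × 34) = 0.62 × 27.7200 = 17.1864
delay to age 7: R₀ = 0.62 × (0.56 × 34) = 0.62 × 19.0400 = 11.8048
Higher: breed at age 6 (17.1864).

17.19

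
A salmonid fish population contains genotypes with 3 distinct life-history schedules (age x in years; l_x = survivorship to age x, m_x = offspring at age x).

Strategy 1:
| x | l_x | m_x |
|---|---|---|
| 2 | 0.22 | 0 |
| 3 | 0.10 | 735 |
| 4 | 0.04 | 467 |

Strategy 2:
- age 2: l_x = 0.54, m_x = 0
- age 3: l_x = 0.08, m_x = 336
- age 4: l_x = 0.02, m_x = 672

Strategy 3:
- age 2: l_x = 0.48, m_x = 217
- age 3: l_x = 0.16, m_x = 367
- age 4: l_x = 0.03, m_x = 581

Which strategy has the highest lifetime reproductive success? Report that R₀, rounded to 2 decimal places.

Strategy 1: R₀ = 0.22×0 + 0.10×735 + 0.04×467 = 92.1800
Strategy 2: R₀ = 0.54×0 + 0.08×336 + 0.02×672 = 40.3200
Strategy 3: R₀ = 0.48×217 + 0.16×367 + 0.03×581 = 180.3100
Highest R₀: strategy 3 with 180.3100.

180.31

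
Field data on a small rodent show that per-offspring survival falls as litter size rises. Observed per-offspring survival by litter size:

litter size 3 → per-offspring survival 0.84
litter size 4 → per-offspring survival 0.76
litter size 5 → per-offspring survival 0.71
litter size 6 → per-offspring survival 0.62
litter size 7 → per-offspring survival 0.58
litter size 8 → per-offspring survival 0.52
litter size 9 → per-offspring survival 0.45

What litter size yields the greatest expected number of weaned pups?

8

Expected weaned pups = c × s(c):
  c=3: 3 × 0.84 = 2.520
  c=4: 4 × 0.76 = 3.040
  c=5: 5 × 0.71 = 3.550
  c=6: 6 × 0.62 = 3.720
  c=7: 7 × 0.58 = 4.060
  c=8: 8 × 0.52 = 4.160
  c=9: 9 × 0.45 = 4.050
Maximum at c = 8 (4.160 weaned pups).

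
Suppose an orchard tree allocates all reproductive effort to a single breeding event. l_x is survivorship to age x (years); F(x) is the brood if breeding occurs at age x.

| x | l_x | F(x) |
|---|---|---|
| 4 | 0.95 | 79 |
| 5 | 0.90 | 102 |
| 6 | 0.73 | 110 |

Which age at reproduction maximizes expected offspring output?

5

Expected offspring if breeding at age x = l_x × F(x):
  age 4: 0.95 × 79 = 75.050
  age 5: 0.90 × 102 = 91.800
  age 6: 0.73 × 110 = 80.300
Maximum at age 5 (91.800).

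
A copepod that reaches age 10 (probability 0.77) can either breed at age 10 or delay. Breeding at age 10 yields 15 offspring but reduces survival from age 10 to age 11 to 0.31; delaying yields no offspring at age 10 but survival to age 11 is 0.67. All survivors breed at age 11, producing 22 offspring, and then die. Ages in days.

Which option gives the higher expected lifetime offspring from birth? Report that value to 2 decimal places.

breed at age 10: R₀ = 0.77 × (15 + 0.31 × 22) = 0.77 × 21.8200 = 16.8014
delay to age 11: R₀ = 0.77 × (0.67 × 22) = 0.77 × 14.7400 = 11.3498
Higher: breed at age 10 (16.8014).

16.80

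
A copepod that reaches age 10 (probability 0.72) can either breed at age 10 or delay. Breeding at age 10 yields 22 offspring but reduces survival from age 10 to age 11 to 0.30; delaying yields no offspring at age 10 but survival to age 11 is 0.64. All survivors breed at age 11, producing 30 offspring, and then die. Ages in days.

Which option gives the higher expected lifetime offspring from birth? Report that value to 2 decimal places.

22.32

breed at age 10: R₀ = 0.72 × (22 + 0.30 × 30) = 0.72 × 31.0000 = 22.3200
delay to age 11: R₀ = 0.72 × (0.64 × 30) = 0.72 × 19.2000 = 13.8240
Higher: breed at age 10 (22.3200).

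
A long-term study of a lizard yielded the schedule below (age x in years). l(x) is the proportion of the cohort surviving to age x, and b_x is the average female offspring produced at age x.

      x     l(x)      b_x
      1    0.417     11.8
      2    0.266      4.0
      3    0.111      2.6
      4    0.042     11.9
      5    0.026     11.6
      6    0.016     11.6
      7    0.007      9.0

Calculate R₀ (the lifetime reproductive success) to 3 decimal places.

R₀ = Σ l(x) b_x:
  age 1: 0.417 × 11.8 = 4.9206
  age 2: 0.266 × 4.0 = 1.0640
  age 3: 0.111 × 2.6 = 0.2886
  age 4: 0.042 × 11.9 = 0.4998
  age 5: 0.026 × 11.6 = 0.3016
  age 6: 0.016 × 11.6 = 0.1856
  age 7: 0.007 × 9.0 = 0.0630
R₀ = 4.9206 + 1.0640 + 0.2886 + 0.4998 + 0.3016 + 0.1856 + 0.0630 = 7.3232

7.323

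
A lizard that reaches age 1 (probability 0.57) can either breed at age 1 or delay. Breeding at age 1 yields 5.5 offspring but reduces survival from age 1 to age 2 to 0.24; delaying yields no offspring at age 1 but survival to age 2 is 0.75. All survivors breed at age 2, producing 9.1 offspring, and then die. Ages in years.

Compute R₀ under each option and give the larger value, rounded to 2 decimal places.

4.38

breed at age 1: R₀ = 0.57 × (5.5 + 0.24 × 9.1) = 0.57 × 7.6840 = 4.3799
delay to age 2: R₀ = 0.57 × (0.75 × 9.1) = 0.57 × 6.8250 = 3.8902
Higher: breed at age 1 (4.3799).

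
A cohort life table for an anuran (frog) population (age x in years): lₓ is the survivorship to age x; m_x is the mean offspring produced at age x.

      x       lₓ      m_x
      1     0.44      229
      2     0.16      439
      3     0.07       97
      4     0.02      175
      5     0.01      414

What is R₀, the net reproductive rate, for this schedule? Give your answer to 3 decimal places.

185.430

R₀ = Σ lₓ m_x:
  age 1: 0.44 × 229 = 100.7600
  age 2: 0.16 × 439 = 70.2400
  age 3: 0.07 × 97 = 6.7900
  age 4: 0.02 × 175 = 3.5000
  age 5: 0.01 × 414 = 4.1400
R₀ = 100.7600 + 70.2400 + 6.7900 + 3.5000 + 4.1400 = 185.4300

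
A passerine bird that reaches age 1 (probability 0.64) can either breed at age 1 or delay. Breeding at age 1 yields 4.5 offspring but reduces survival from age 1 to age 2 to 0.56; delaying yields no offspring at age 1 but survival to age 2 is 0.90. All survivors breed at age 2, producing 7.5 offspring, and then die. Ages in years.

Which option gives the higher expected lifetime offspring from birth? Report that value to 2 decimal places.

5.57

breed at age 1: R₀ = 0.64 × (4.5 + 0.56 × 7.5) = 0.64 × 8.7000 = 5.5680
delay to age 2: R₀ = 0.64 × (0.90 × 7.5) = 0.64 × 6.7500 = 4.3200
Higher: breed at age 1 (5.5680).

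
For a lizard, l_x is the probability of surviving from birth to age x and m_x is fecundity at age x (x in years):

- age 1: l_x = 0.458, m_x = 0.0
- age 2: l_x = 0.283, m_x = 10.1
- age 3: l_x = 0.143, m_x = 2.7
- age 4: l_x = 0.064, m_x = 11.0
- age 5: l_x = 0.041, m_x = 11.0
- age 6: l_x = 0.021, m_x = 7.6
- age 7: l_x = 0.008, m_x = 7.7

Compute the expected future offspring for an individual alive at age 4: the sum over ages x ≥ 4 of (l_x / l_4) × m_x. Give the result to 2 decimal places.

21.50

l_4 = 0.064. Conditional survival from age 4 to x is l_x / l_4.
  x=4: (0.064/0.064) × 11.0 = 11.0000
  x=5: (0.041/0.064) × 11.0 = 7.0469
  x=6: (0.021/0.064) × 7.6 = 2.4937
  x=7: (0.008/0.064) × 7.7 = 0.9625
Sum = 11.0000 + 7.0469 + 2.4937 + 0.9625 = 21.5031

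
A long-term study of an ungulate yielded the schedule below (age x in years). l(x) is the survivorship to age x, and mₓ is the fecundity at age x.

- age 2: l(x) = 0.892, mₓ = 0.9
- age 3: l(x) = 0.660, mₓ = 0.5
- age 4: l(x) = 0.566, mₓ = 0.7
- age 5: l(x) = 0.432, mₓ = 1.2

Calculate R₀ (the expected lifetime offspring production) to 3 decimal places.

R₀ = Σ l(x) mₓ:
  age 2: 0.892 × 0.9 = 0.8028
  age 3: 0.660 × 0.5 = 0.3300
  age 4: 0.566 × 0.7 = 0.3962
  age 5: 0.432 × 1.2 = 0.5184
R₀ = 0.8028 + 0.3300 + 0.3962 + 0.5184 = 2.0474

2.047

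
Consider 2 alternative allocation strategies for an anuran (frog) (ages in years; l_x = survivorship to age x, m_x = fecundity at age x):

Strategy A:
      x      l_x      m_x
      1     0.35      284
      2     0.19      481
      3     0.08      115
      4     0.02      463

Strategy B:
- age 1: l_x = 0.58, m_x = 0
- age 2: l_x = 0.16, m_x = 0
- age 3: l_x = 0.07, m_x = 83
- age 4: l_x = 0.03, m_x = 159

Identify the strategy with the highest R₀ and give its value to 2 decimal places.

Strategy A: R₀ = 0.35×284 + 0.19×481 + 0.08×115 + 0.02×463 = 209.2500
Strategy B: R₀ = 0.58×0 + 0.16×0 + 0.07×83 + 0.03×159 = 10.5800
Highest R₀: strategy A with 209.2500.

209.25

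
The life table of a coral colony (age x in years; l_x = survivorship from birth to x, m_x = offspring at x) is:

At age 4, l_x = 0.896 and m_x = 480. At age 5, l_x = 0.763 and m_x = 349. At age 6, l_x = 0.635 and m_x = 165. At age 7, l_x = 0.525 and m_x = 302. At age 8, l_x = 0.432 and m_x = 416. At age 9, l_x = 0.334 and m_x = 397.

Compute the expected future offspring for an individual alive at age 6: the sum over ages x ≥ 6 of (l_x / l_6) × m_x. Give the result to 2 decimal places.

906.51

l_6 = 0.635. Conditional survival from age 6 to x is l_x / l_6.
  x=6: (0.635/0.635) × 165 = 165.0000
  x=7: (0.525/0.635) × 302 = 249.6850
  x=8: (0.432/0.635) × 416 = 283.0110
  x=9: (0.334/0.635) × 397 = 208.8157
Sum = 165.0000 + 249.6850 + 283.0110 + 208.8157 = 906.5118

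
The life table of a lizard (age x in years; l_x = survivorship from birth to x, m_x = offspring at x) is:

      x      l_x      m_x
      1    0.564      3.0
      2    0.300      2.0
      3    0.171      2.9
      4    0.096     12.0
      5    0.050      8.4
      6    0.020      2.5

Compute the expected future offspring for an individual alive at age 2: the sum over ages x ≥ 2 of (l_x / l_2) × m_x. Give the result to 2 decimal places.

l_2 = 0.300. Conditional survival from age 2 to x is l_x / l_2.
  x=2: (0.300/0.300) × 2.0 = 2.0000
  x=3: (0.171/0.300) × 2.9 = 1.6530
  x=4: (0.096/0.300) × 12.0 = 3.8400
  x=5: (0.050/0.300) × 8.4 = 1.4000
  x=6: (0.020/0.300) × 2.5 = 0.1667
Sum = 2.0000 + 1.6530 + 3.8400 + 1.4000 + 0.1667 = 9.0597

9.06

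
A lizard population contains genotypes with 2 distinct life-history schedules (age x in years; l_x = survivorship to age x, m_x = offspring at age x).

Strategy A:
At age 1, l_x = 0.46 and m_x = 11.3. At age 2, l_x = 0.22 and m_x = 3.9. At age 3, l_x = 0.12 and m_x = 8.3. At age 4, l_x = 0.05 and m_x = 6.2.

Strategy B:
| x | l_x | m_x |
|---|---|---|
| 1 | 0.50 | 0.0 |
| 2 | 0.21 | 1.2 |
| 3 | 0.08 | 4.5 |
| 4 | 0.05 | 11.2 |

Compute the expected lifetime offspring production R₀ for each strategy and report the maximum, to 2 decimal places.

Strategy A: R₀ = 0.46×11.3 + 0.22×3.9 + 0.12×8.3 + 0.05×6.2 = 7.3620
Strategy B: R₀ = 0.50×0.0 + 0.21×1.2 + 0.08×4.5 + 0.05×11.2 = 1.1720
Highest R₀: strategy A with 7.3620.

7.36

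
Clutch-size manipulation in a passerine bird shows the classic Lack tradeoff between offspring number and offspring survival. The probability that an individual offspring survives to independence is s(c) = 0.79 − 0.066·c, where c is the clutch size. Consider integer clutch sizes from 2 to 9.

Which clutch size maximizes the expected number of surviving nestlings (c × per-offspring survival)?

6

Expected surviving nestlings = c × s(c):
  c=2: 2 × 0.658 = 1.316
  c=3: 3 × 0.592 = 1.776
  c=4: 4 × 0.526 = 2.104
  c=5: 5 × 0.460 = 2.300
  c=6: 6 × 0.394 = 2.364
  c=7: 7 × 0.328 = 2.296
  c=8: 8 × 0.262 = 2.096
  c=9: 9 × 0.196 = 1.764
Maximum at c = 6 (2.364 surviving nestlings).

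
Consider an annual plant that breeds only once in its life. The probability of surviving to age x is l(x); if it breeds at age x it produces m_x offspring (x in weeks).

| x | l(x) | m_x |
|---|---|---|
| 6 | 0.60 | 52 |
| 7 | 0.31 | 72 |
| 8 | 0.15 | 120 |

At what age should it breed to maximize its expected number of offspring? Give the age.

Expected offspring if breeding at age x = l(x) × m_x:
  age 6: 0.60 × 52 = 31.200
  age 7: 0.31 × 72 = 22.320
  age 8: 0.15 × 120 = 18.000
Maximum at age 6 (31.200).

6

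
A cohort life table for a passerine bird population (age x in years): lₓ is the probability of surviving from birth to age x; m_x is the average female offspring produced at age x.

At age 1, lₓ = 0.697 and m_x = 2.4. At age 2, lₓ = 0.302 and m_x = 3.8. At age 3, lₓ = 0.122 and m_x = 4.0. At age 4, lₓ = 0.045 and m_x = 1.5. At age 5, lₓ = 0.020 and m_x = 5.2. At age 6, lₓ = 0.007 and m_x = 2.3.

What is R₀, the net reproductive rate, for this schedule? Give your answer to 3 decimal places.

3.496

R₀ = Σ lₓ m_x:
  age 1: 0.697 × 2.4 = 1.6728
  age 2: 0.302 × 3.8 = 1.1476
  age 3: 0.122 × 4.0 = 0.4880
  age 4: 0.045 × 1.5 = 0.0675
  age 5: 0.020 × 5.2 = 0.1040
  age 6: 0.007 × 2.3 = 0.0161
R₀ = 1.6728 + 1.1476 + 0.4880 + 0.0675 + 0.1040 + 0.0161 = 3.4960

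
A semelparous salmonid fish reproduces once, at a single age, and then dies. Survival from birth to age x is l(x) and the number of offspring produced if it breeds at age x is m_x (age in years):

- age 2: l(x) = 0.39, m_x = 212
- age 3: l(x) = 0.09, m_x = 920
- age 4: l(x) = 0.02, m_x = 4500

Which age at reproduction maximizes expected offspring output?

Expected offspring if breeding at age x = l(x) × m_x:
  age 2: 0.39 × 212 = 82.680
  age 3: 0.09 × 920 = 82.800
  age 4: 0.02 × 4500 = 90.000
Maximum at age 4 (90.000).

4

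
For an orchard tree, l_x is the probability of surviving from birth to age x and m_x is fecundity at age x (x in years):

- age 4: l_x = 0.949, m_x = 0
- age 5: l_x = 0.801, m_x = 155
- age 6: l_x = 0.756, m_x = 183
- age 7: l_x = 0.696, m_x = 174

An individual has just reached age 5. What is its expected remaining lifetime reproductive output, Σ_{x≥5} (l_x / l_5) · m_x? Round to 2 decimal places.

l_5 = 0.801. Conditional survival from age 5 to x is l_x / l_5.
  x=5: (0.801/0.801) × 155 = 155.0000
  x=6: (0.756/0.801) × 183 = 172.7191
  x=7: (0.696/0.801) × 174 = 151.1910
Sum = 155.0000 + 172.7191 + 151.1910 = 478.9101

478.91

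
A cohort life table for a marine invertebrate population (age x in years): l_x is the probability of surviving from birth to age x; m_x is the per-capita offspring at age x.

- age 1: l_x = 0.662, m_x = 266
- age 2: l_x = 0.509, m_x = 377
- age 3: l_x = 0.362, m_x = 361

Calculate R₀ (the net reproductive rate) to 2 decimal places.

498.67

R₀ = Σ l_x m_x:
  age 1: 0.662 × 266 = 176.0920
  age 2: 0.509 × 377 = 191.8930
  age 3: 0.362 × 361 = 130.6820
R₀ = 176.0920 + 191.8930 + 130.6820 = 498.6670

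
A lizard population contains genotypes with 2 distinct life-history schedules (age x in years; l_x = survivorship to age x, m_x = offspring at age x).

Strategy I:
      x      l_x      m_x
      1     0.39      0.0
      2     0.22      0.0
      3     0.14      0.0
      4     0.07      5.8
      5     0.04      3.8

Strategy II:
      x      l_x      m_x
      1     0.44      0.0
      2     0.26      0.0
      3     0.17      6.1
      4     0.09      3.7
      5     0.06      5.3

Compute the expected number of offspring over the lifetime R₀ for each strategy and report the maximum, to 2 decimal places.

1.69

Strategy I: R₀ = 0.39×0.0 + 0.22×0.0 + 0.14×0.0 + 0.07×5.8 + 0.04×3.8 = 0.5580
Strategy II: R₀ = 0.44×0.0 + 0.26×0.0 + 0.17×6.1 + 0.09×3.7 + 0.06×5.3 = 1.6880
Highest R₀: strategy II with 1.6880.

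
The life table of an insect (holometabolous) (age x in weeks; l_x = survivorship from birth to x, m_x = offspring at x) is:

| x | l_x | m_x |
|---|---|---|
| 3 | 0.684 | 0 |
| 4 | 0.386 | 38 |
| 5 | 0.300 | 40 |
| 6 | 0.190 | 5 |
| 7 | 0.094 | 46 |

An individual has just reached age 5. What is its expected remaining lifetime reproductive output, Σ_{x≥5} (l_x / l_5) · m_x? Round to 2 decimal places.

l_5 = 0.300. Conditional survival from age 5 to x is l_x / l_5.
  x=5: (0.300/0.300) × 40 = 40.0000
  x=6: (0.190/0.300) × 5 = 3.1667
  x=7: (0.094/0.300) × 46 = 14.4133
Sum = 40.0000 + 3.1667 + 14.4133 = 57.5800

57.58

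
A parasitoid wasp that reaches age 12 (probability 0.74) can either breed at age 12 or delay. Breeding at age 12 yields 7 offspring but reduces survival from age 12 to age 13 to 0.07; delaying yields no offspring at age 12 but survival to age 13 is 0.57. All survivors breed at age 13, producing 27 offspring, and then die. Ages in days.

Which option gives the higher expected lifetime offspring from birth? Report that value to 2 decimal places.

11.39

breed at age 12: R₀ = 0.74 × (7 + 0.07 × 27) = 0.74 × 8.8900 = 6.5786
delay to age 13: R₀ = 0.74 × (0.57 × 27) = 0.74 × 15.3900 = 11.3886
Higher: delay to age 13 (11.3886).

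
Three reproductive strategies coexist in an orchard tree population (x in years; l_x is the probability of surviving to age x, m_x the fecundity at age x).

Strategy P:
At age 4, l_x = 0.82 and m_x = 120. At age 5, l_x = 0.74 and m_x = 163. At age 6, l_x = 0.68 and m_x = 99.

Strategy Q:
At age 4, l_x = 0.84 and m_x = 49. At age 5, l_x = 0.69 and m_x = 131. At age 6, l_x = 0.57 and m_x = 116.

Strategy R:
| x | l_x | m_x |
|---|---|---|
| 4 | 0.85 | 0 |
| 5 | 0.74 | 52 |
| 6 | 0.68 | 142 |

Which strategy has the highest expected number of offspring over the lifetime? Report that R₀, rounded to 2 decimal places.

286.34

Strategy P: R₀ = 0.82×120 + 0.74×163 + 0.68×99 = 286.3400
Strategy Q: R₀ = 0.84×49 + 0.69×131 + 0.57×116 = 197.6700
Strategy R: R₀ = 0.85×0 + 0.74×52 + 0.68×142 = 135.0400
Highest R₀: strategy P with 286.3400.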